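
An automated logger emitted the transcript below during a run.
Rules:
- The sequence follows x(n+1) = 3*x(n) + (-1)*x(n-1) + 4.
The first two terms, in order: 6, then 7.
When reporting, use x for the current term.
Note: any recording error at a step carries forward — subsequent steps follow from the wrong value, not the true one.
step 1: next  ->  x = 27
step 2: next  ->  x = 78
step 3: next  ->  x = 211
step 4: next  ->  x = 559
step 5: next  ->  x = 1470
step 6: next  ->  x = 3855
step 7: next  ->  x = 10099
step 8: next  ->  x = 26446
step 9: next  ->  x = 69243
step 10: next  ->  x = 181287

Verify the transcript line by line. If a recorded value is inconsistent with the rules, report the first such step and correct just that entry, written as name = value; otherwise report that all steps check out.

step 1, x = 19

Recomputing the run from the initial state:
step 1: x = 19
step 2: x = 54
step 3: x = 147
step 4: x = 391
step 5: x = 1030
step 6: x = 2703
step 7: x = 7083
step 8: x = 18550
step 9: x = 48571
step 10: x = 127167
The first disagreement with the transcript is at step 1, where the value should be x = 19.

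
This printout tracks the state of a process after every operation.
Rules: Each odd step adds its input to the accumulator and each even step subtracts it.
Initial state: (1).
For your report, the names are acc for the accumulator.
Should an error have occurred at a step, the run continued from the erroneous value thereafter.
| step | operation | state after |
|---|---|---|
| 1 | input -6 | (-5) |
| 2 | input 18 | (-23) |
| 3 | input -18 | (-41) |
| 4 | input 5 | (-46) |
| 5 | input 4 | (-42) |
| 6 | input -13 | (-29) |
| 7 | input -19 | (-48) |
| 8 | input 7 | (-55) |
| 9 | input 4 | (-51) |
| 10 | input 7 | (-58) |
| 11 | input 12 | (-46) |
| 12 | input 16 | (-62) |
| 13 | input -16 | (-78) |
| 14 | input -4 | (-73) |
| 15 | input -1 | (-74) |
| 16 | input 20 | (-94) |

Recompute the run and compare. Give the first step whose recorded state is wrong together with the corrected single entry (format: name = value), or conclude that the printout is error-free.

step 14, acc = -74

Recomputing the run from the initial state:
step 1: acc = -5
step 2: acc = -23
step 3: acc = -41
step 4: acc = -46
step 5: acc = -42
step 6: acc = -29
step 7: acc = -48
step 8: acc = -55
step 9: acc = -51
step 10: acc = -58
step 11: acc = -46
step 12: acc = -62
step 13: acc = -78
step 14: acc = -74
step 15: acc = -75
step 16: acc = -95
The first disagreement with the printout is at step 14, where the value should be acc = -74.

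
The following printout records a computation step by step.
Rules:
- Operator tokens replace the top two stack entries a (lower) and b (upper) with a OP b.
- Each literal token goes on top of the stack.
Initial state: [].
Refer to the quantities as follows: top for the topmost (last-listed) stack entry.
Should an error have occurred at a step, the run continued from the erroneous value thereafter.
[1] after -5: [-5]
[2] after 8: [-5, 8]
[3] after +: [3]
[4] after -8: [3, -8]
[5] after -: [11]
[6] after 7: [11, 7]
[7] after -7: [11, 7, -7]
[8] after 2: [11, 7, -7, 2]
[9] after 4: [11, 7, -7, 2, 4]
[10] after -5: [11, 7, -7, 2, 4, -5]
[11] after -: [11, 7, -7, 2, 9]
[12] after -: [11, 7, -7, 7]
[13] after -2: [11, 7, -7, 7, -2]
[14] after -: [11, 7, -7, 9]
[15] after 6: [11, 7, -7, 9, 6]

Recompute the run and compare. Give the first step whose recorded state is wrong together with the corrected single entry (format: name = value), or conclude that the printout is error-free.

step 12, top = -7

Step 1: push -5: top = -5 — exactly as logged.
Step 2: push 8: top = 8 — confirmed correct.
Step 3: -5 + 8 = 3 — agrees with the printout.
Step 4: push -8: top = -8 — agrees with the printout.
Step 5: 3 - -8 = 11 — no discrepancy.
Step 6: push 7: top = 7 — verified.
Step 7: push -7: top = -7 — checks out.
Step 8: push 2: top = 2 — verified.
Step 9: push 4: top = 4 — exactly as logged.
Step 10: push -5: top = -5 — matches.
Step 11: 4 - -5 = 9 — no discrepancy.
Step 12: 2 - 9 = -7 — the recorded entry deviates here.
The audit stops at step 12: the recorded entry is wrong and should be top = -7.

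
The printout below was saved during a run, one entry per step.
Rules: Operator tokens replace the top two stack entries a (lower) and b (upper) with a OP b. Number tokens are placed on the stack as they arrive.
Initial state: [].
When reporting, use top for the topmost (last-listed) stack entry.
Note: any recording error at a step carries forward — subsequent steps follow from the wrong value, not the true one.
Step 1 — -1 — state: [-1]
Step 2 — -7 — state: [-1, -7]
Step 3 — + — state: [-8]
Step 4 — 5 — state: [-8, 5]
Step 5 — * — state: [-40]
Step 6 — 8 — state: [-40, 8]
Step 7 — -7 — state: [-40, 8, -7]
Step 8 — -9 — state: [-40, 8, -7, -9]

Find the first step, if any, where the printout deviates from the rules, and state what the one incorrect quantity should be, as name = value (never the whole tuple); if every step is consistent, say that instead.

no error

Step 1: push -1: top = -1 — in agreement.
Step 2: push -7: top = -7 — matches.
Step 3: -1 + -7 = -8 — checks out.
Step 4: push 5: top = 5 — no discrepancy.
Step 5: -8 * 5 = -40 — same as recorded.
Step 6: push 8: top = 8 — checks out.
Step 7: push -7: top = -7 — verified.
Step 8: push -9: top = -9 — agrees with the printout.
All entries verified; no error found.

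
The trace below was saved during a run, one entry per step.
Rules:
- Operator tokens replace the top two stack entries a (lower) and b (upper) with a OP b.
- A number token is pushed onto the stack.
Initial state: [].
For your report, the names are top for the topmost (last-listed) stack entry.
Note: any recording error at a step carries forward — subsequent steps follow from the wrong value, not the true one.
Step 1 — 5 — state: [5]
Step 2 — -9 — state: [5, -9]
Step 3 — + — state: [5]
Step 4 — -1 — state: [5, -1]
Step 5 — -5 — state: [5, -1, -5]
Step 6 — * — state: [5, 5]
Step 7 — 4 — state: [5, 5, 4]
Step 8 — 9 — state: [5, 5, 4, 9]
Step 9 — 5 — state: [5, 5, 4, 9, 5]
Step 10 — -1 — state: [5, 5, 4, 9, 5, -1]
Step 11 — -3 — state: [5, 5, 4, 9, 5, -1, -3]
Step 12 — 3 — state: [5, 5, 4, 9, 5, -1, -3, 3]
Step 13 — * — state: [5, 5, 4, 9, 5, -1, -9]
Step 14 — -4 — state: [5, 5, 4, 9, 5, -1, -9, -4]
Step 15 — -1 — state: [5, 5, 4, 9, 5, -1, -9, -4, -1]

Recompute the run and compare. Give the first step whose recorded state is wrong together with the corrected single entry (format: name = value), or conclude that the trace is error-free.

step 3, top = -4

Recomputing the run from the initial state:
step 1: [5]
step 2: [5, -9]
step 3: [-4]
step 4: [-4, -1]
step 5: [-4, -1, -5]
step 6: [-4, 5]
step 7: [-4, 5, 4]
step 8: [-4, 5, 4, 9]
step 9: [-4, 5, 4, 9, 5]
step 10: [-4, 5, 4, 9, 5, -1]
step 11: [-4, 5, 4, 9, 5, -1, -3]
step 12: [-4, 5, 4, 9, 5, -1, -3, 3]
step 13: [-4, 5, 4, 9, 5, -1, -9]
step 14: [-4, 5, 4, 9, 5, -1, -9, -4]
step 15: [-4, 5, 4, 9, 5, -1, -9, -4, -1]
The first disagreement with the trace is at step 3, where the value should be top = -4.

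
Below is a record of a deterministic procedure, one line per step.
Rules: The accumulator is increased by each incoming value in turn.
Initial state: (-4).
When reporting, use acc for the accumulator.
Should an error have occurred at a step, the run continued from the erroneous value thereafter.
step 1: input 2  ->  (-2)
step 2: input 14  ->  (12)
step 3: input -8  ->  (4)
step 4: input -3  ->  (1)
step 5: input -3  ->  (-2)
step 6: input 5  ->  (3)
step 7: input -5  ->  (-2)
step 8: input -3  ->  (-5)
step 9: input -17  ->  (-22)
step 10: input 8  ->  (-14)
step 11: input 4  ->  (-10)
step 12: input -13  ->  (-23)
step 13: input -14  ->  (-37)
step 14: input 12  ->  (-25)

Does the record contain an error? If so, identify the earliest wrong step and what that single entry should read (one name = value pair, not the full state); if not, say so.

Step 1: acc = -4 + 2 = -2 — checks out.
Step 2: acc = -2 + 14 = 12 — verified.
Step 3: acc = 12 + -8 = 4 — agrees with the record.
Step 4: acc = 4 + -3 = 1 — matches.
Step 5: acc = 1 + -3 = -2 — matches.
Step 6: acc = -2 + 5 = 3 — agrees with the record.
Step 7: acc = 3 + -5 = -2 — agrees with the record.
Step 8: acc = -2 + -3 = -5 — in agreement.
Step 9: acc = -5 + -17 = -22 — verified.
Step 10: acc = -22 + 8 = -14 — in agreement.
Step 11: acc = -14 + 4 = -10 — same as recorded.
Step 12: acc = -10 + -13 = -23 — exactly as logged.
Step 13: acc = -23 + -14 = -37 — in agreement.
Step 14: acc = -37 + 12 = -25 — checks out.
The whole run recomputes cleanly — no discrepancies.

no error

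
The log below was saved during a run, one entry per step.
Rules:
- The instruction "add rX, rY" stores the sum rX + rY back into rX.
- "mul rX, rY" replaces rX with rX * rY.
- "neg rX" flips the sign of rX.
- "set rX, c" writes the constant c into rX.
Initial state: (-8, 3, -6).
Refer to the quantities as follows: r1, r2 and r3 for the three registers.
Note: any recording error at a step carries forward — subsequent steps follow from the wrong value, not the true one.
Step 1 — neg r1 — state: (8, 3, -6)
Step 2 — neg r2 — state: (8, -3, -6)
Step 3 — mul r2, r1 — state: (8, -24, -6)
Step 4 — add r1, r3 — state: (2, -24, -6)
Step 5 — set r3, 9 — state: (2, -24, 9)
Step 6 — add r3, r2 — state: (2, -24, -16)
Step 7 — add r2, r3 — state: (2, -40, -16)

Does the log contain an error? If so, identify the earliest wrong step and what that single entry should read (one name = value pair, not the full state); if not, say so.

step 6, r3 = -15

Step 1: r1 = -(-8) = 8 — no discrepancy.
Step 2: r2 = -(3) = -3 — consistent with the log.
Step 3: r2 = -3 * 8 = -24 — checks out.
Step 4: r1 = 8 + -6 = 2 — no discrepancy.
Step 5: r3 = 9 — exactly as logged.
Step 6: r3 = 9 + -24 = -15 — the log disagrees here.
Step 6 is the first one off; corrected, r3 = -15.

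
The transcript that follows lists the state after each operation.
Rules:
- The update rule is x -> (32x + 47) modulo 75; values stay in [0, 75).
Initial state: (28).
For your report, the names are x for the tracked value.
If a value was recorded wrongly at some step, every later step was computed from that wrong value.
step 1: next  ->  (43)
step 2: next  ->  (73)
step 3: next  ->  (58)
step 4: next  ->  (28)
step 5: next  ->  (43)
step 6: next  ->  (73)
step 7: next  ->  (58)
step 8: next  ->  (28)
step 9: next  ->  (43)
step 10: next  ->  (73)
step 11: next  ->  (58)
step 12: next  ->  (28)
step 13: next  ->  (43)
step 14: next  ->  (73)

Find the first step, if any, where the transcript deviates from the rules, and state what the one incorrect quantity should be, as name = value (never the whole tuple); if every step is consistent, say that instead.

1. x = (32*28 + 47) mod 75 = 43 (consistent with the transcript)
2. x = (32*43 + 47) mod 75 = 73 (confirmed correct)
3. x = (32*73 + 47) mod 75 = 58 (verified)
4. x = (32*58 + 47) mod 75 = 28 (matches)
5. x = (32*28 + 47) mod 75 = 43 (exactly as logged)
6. x = (32*43 + 47) mod 75 = 73 (agrees with the transcript)
7. x = (32*73 + 47) mod 75 = 58 (verified)
8. x = (32*58 + 47) mod 75 = 28 (confirmed correct)
9. x = (32*28 + 47) mod 75 = 43 (confirmed correct)
10. x = (32*43 + 47) mod 75 = 73 (agrees with the transcript)
11. x = (32*73 + 47) mod 75 = 58 (agrees with the transcript)
12. x = (32*58 + 47) mod 75 = 28 (confirmed correct)
13. x = (32*28 + 47) mod 75 = 43 (exactly as logged)
14. x = (32*43 + 47) mod 75 = 73 (matches)
All steps check out; nothing to correct.

no error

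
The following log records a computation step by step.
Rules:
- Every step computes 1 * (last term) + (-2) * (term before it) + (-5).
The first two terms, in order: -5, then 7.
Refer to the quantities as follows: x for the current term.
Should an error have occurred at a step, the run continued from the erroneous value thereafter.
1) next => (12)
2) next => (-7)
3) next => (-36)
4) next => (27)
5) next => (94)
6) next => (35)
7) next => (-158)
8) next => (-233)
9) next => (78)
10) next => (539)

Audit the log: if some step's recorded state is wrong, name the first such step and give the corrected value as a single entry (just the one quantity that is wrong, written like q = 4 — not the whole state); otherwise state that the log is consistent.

step 1: x = 1*(7) + (-2)*(-5) + (-5) = 12 -> agrees with the log
step 2: x = 1*(12) + (-2)*(7) + (-5) = -7 -> same as recorded
step 3: x = 1*(-7) + (-2)*(12) + (-5) = -36 -> no discrepancy
step 4: x = 1*(-36) + (-2)*(-7) + (-5) = -27 -> this is not what the log shows
First deviation found at step 4; the corrected entry is x = -27.

step 4, x = -27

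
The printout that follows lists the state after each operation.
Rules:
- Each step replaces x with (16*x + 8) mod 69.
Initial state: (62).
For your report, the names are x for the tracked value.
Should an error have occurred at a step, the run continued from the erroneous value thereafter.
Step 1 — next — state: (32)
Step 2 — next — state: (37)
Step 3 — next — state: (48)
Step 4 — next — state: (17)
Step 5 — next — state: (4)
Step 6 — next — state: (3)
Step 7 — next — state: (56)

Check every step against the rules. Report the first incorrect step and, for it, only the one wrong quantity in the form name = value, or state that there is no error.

step 1, x = 34

1. x = (16*62 + 8) mod 69 = 34 (the printout disagrees here)
Step 1 is the first one off; corrected, x = 34.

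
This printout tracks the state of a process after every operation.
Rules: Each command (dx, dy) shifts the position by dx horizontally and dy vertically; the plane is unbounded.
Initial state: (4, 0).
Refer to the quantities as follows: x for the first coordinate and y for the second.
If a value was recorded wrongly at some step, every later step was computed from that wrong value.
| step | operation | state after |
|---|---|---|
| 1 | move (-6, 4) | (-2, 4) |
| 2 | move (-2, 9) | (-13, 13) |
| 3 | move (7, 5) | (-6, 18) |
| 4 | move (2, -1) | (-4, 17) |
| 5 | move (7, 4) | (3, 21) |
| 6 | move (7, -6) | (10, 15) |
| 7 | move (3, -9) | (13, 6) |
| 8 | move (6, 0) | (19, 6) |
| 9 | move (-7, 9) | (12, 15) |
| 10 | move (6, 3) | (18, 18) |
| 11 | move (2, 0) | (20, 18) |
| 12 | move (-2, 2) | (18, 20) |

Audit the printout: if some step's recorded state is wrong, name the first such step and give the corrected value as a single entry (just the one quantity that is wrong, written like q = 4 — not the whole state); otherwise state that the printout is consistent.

Recomputing the run from the initial state:
step 1: x = -2, y = 4
step 2: x = -4, y = 13
step 3: x = 3, y = 18
step 4: x = 5, y = 17
step 5: x = 12, y = 21
step 6: x = 19, y = 15
step 7: x = 22, y = 6
step 8: x = 28, y = 6
step 9: x = 21, y = 15
step 10: x = 27, y = 18
step 11: x = 29, y = 18
step 12: x = 27, y = 20
The first disagreement with the printout is at step 2, where the value should be x = -4.

step 2, x = -4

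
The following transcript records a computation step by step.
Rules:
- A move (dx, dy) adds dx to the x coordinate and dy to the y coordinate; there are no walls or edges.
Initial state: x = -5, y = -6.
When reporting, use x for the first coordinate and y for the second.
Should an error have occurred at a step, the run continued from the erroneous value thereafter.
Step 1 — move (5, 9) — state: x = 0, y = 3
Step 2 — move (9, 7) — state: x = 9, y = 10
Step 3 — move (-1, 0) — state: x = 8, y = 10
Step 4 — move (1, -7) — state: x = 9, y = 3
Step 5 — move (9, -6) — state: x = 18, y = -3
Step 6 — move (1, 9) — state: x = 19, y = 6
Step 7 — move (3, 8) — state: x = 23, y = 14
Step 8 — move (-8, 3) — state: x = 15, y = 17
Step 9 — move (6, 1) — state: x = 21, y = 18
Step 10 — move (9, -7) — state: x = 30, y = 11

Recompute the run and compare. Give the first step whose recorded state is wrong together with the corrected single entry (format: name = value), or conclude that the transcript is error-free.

step 7, x = 22

Recomputing the run from the initial state:
step 1: x = 0, y = 3
step 2: x = 9, y = 10
step 3: x = 8, y = 10
step 4: x = 9, y = 3
step 5: x = 18, y = -3
step 6: x = 19, y = 6
step 7: x = 22, y = 14
step 8: x = 14, y = 17
step 9: x = 20, y = 18
step 10: x = 29, y = 11
The first disagreement with the transcript is at step 7, where the value should be x = 22.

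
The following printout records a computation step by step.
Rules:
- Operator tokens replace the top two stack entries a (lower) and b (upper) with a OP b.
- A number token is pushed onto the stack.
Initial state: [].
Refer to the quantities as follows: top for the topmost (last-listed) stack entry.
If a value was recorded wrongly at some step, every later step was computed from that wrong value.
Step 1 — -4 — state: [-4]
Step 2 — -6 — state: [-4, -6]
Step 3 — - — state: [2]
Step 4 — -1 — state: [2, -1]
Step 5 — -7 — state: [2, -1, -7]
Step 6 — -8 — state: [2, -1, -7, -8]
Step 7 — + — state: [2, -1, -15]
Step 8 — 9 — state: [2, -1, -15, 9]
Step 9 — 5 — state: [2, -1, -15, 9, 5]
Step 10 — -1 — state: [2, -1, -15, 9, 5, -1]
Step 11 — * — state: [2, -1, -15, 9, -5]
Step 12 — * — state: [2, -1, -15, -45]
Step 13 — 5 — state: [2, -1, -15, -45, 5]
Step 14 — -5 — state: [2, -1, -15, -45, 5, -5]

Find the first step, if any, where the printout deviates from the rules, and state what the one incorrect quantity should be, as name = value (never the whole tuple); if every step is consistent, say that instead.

Recomputing the run from the initial state:
step 1: [-4]
step 2: [-4, -6]
step 3: [2]
step 4: [2, -1]
step 5: [2, -1, -7]
step 6: [2, -1, -7, -8]
step 7: [2, -1, -15]
step 8: [2, -1, -15, 9]
step 9: [2, -1, -15, 9, 5]
step 10: [2, -1, -15, 9, 5, -1]
step 11: [2, -1, -15, 9, -5]
step 12: [2, -1, -15, -45]
step 13: [2, -1, -15, -45, 5]
step 14: [2, -1, -15, -45, 5, -5]
This matches the printout at every step.

no error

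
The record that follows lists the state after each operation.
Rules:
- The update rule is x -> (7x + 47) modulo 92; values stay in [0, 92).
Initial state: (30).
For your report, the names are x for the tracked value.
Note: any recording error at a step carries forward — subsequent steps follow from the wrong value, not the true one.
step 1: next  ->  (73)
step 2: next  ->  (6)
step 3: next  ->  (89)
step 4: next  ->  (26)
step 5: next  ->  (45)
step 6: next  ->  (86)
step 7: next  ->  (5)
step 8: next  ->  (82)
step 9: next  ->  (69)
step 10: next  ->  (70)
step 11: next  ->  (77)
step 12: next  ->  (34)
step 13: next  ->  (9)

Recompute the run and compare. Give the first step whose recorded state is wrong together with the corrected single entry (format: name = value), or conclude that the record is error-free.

Step 1: x = (7*30 + 47) mod 92 = 73 — checks out.
Step 2: x = (7*73 + 47) mod 92 = 6 — no discrepancy.
Step 3: x = (7*6 + 47) mod 92 = 89 — confirmed correct.
Step 4: x = (7*89 + 47) mod 92 = 26 — verified.
Step 5: x = (7*26 + 47) mod 92 = 45 — agrees with the record.
Step 6: x = (7*45 + 47) mod 92 = 86 — confirmed correct.
Step 7: x = (7*86 + 47) mod 92 = 5 — no discrepancy.
Step 8: x = (7*5 + 47) mod 92 = 82 — checks out.
Step 9: x = (7*82 + 47) mod 92 = 69 — agrees with the record.
Step 10: x = (7*69 + 47) mod 92 = 70 — no discrepancy.
Step 11: x = (7*70 + 47) mod 92 = 77 — agrees with the record.
Step 12: x = (7*77 + 47) mod 92 = 34 — no discrepancy.
Step 13: x = (7*34 + 47) mod 92 = 9 — exactly as logged.
No step deviates from the rules.

no error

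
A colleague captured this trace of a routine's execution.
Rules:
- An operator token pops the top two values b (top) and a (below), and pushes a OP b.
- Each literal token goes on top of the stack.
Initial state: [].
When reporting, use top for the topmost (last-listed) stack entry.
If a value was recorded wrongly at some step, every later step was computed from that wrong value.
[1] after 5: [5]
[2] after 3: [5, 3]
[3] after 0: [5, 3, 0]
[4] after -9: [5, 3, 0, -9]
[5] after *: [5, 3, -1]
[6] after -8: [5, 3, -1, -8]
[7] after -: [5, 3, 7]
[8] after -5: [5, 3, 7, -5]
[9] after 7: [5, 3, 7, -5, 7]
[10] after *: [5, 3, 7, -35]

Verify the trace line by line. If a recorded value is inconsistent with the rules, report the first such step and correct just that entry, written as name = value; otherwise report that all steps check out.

Recomputing the run from the initial state:
step 1: [5]
step 2: [5, 3]
step 3: [5, 3, 0]
step 4: [5, 3, 0, -9]
step 5: [5, 3, 0]
step 6: [5, 3, 0, -8]
step 7: [5, 3, 8]
step 8: [5, 3, 8, -5]
step 9: [5, 3, 8, -5, 7]
step 10: [5, 3, 8, -35]
The first disagreement with the trace is at step 5, where the value should be top = 0.

step 5, top = 0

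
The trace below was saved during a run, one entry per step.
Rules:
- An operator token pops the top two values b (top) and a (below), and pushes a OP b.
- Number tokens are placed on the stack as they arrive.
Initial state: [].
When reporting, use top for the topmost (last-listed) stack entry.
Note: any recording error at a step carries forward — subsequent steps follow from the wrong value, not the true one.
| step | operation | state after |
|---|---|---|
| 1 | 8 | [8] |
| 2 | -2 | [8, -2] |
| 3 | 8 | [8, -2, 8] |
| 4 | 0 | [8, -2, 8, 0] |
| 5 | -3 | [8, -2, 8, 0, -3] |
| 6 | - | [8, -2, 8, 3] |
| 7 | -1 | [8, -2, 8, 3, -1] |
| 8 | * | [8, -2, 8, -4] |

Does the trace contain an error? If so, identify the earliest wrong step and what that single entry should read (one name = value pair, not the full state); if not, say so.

Recomputing the run from the initial state:
step 1: [8]
step 2: [8, -2]
step 3: [8, -2, 8]
step 4: [8, -2, 8, 0]
step 5: [8, -2, 8, 0, -3]
step 6: [8, -2, 8, 3]
step 7: [8, -2, 8, 3, -1]
step 8: [8, -2, 8, -3]
The first disagreement with the trace is at step 8, where the value should be top = -3.

step 8, top = -3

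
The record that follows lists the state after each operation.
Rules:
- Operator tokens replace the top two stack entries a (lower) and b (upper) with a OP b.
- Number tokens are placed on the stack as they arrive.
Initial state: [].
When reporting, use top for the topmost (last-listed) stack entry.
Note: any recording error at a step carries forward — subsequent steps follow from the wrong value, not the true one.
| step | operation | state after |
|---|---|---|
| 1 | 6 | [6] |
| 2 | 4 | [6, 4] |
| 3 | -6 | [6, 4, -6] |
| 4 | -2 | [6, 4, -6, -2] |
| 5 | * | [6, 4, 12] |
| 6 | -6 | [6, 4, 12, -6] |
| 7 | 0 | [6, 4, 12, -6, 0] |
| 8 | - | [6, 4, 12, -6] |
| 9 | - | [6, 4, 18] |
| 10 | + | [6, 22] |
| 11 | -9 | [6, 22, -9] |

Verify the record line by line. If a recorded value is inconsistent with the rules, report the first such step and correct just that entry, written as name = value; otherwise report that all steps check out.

Recomputing the run from the initial state:
step 1: [6]
step 2: [6, 4]
step 3: [6, 4, -6]
step 4: [6, 4, -6, -2]
step 5: [6, 4, 12]
step 6: [6, 4, 12, -6]
step 7: [6, 4, 12, -6, 0]
step 8: [6, 4, 12, -6]
step 9: [6, 4, 18]
step 10: [6, 22]
step 11: [6, 22, -9]
This matches the record at every step.

no error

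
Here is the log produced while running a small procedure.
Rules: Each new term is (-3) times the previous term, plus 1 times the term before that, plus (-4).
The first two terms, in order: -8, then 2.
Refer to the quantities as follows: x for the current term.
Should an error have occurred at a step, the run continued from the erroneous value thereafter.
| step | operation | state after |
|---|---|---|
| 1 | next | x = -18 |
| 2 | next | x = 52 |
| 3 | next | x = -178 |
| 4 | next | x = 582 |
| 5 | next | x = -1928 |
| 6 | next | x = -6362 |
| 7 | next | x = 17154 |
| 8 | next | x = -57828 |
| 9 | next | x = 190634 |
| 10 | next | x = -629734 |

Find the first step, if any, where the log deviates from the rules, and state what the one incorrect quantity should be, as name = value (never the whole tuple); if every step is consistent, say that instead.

step 6, x = 6362

step 1: x = -3*(2) + (1)*(-8) + (-4) = -18 -> exactly as logged
step 2: x = -3*(-18) + (1)*(2) + (-4) = 52 -> agrees with the log
step 3: x = -3*(52) + (1)*(-18) + (-4) = -178 -> matches
step 4: x = -3*(-178) + (1)*(52) + (-4) = 582 -> consistent with the log
step 5: x = -3*(582) + (1)*(-178) + (-4) = -1928 -> consistent with the log
step 6: x = -3*(-1928) + (1)*(582) + (-4) = 6362 -> the log has a different value
First incorrect step: 6; the correct value is x = 6362.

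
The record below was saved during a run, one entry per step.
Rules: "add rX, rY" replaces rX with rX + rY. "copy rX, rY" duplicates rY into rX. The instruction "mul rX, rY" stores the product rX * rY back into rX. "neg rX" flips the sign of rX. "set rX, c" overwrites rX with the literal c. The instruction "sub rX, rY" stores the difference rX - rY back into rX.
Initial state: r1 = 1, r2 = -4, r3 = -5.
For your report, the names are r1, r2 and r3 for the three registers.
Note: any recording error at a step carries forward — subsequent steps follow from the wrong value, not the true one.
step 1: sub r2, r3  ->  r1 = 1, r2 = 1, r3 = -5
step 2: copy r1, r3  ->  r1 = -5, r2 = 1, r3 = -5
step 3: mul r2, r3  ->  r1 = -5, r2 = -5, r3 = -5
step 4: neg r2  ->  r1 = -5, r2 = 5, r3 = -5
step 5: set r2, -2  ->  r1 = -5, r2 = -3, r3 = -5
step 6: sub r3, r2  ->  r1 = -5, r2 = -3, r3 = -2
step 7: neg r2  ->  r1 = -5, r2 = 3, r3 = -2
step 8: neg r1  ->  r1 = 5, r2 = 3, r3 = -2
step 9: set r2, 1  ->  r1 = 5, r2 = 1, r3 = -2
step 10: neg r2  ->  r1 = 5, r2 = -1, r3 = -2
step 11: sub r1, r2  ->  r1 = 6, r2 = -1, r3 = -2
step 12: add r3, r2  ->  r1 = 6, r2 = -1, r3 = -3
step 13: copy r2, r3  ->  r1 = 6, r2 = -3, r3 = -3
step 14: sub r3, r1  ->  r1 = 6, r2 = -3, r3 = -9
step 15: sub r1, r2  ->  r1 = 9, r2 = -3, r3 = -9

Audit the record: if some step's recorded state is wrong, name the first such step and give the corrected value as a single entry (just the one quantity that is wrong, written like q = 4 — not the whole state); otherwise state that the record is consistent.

step 5, r2 = -2

step 1: r2 = -4 - -5 = 1 -> confirmed correct
step 2: r1 = -5 -> agrees with the record
step 3: r2 = 1 * -5 = -5 -> consistent with the record
step 4: r2 = -(-5) = 5 -> confirmed correct
step 5: r2 = -2 -> a discrepancy with the record
Step 5 is the first one off; corrected, r2 = -2.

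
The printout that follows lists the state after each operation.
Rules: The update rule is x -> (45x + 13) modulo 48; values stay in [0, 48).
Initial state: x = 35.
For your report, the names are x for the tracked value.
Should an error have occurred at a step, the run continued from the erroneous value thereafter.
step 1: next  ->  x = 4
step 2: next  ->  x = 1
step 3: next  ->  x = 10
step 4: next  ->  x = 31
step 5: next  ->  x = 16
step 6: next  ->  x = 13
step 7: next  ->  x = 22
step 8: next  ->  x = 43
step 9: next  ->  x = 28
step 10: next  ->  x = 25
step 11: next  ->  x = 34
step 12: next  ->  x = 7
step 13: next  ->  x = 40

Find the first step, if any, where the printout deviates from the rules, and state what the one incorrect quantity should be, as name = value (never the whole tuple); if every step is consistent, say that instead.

no error

Recomputing the run from the initial state:
step 1: x = 4
step 2: x = 1
step 3: x = 10
step 4: x = 31
step 5: x = 16
step 6: x = 13
step 7: x = 22
step 8: x = 43
step 9: x = 28
step 10: x = 25
step 11: x = 34
step 12: x = 7
step 13: x = 40
This matches the printout at every step.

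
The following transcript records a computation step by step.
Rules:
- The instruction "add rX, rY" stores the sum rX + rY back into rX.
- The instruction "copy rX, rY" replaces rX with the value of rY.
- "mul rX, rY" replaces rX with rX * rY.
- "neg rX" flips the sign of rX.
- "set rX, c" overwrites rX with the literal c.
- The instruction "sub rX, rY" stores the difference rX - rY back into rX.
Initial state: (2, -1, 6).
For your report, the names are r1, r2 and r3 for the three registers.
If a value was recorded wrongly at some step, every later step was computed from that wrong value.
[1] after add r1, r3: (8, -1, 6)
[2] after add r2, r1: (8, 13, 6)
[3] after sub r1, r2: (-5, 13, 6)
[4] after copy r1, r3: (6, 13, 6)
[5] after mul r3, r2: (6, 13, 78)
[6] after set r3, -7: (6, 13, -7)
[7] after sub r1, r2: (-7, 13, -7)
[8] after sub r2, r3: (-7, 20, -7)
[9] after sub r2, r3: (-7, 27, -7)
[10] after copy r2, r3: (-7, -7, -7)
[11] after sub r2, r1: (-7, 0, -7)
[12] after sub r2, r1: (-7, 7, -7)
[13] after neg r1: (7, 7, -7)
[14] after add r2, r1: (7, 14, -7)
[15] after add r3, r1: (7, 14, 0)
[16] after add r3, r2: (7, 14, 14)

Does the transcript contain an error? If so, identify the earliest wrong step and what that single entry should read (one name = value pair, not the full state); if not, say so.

step 2, r2 = 7

Recomputing the run from the initial state:
step 1: r1 = 8, r2 = -1, r3 = 6
step 2: r1 = 8, r2 = 7, r3 = 6
step 3: r1 = 1, r2 = 7, r3 = 6
step 4: r1 = 6, r2 = 7, r3 = 6
step 5: r1 = 6, r2 = 7, r3 = 42
step 6: r1 = 6, r2 = 7, r3 = -7
step 7: r1 = -1, r2 = 7, r3 = -7
step 8: r1 = -1, r2 = 14, r3 = -7
step 9: r1 = -1, r2 = 21, r3 = -7
step 10: r1 = -1, r2 = -7, r3 = -7
step 11: r1 = -1, r2 = -6, r3 = -7
step 12: r1 = -1, r2 = -5, r3 = -7
step 13: r1 = 1, r2 = -5, r3 = -7
step 14: r1 = 1, r2 = -4, r3 = -7
step 15: r1 = 1, r2 = -4, r3 = -6
step 16: r1 = 1, r2 = -4, r3 = -10
The first disagreement with the transcript is at step 2, where the value should be r2 = 7.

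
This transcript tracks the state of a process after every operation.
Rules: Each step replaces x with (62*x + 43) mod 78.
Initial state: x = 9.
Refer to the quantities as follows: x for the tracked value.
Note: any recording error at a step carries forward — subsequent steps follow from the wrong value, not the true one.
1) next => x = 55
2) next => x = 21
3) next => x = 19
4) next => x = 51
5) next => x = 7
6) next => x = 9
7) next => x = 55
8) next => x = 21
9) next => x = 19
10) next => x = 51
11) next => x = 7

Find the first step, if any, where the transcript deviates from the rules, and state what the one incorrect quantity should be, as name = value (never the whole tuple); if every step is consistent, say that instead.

1. x = (62*9 + 43) mod 78 = 55 (checks out)
2. x = (62*55 + 43) mod 78 = 21 (checks out)
3. x = (62*21 + 43) mod 78 = 19 (consistent with the transcript)
4. x = (62*19 + 43) mod 78 = 51 (confirmed correct)
5. x = (62*51 + 43) mod 78 = 7 (consistent with the transcript)
6. x = (62*7 + 43) mod 78 = 9 (checks out)
7. x = (62*9 + 43) mod 78 = 55 (in agreement)
8. x = (62*55 + 43) mod 78 = 21 (consistent with the transcript)
9. x = (62*21 + 43) mod 78 = 19 (exactly as logged)
10. x = (62*19 + 43) mod 78 = 51 (verified)
11. x = (62*51 + 43) mod 78 = 7 (confirmed correct)
Nothing is out of place; the run is error-free.

no error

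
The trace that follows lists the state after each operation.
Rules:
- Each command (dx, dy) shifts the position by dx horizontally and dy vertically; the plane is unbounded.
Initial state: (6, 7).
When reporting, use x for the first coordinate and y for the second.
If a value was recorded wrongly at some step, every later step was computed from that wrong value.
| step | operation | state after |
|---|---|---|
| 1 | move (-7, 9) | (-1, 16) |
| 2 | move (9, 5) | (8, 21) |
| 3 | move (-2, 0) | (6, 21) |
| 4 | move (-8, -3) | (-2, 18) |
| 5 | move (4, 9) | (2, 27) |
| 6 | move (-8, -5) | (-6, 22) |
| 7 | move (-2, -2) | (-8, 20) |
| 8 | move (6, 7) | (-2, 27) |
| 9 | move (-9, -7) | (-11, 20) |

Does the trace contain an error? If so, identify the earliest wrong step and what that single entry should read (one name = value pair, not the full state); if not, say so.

Recomputing the run from the initial state:
step 1: x = -1, y = 16
step 2: x = 8, y = 21
step 3: x = 6, y = 21
step 4: x = -2, y = 18
step 5: x = 2, y = 27
step 6: x = -6, y = 22
step 7: x = -8, y = 20
step 8: x = -2, y = 27
step 9: x = -11, y = 20
This matches the trace at every step.

no error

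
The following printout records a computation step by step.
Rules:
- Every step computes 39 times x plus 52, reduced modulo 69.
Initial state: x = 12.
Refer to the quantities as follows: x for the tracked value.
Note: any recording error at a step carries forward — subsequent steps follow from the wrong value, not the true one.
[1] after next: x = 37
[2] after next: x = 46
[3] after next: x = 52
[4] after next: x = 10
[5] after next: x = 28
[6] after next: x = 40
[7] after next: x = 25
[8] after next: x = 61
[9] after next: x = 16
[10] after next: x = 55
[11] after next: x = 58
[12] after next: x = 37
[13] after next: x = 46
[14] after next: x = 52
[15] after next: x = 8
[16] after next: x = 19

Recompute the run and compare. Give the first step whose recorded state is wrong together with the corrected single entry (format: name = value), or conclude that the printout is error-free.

step 15, x = 10

Recomputing the run from the initial state:
step 1: x = 37
step 2: x = 46
step 3: x = 52
step 4: x = 10
step 5: x = 28
step 6: x = 40
step 7: x = 25
step 8: x = 61
step 9: x = 16
step 10: x = 55
step 11: x = 58
step 12: x = 37
step 13: x = 46
step 14: x = 52
step 15: x = 10
step 16: x = 28
The first disagreement with the printout is at step 15, where the value should be x = 10.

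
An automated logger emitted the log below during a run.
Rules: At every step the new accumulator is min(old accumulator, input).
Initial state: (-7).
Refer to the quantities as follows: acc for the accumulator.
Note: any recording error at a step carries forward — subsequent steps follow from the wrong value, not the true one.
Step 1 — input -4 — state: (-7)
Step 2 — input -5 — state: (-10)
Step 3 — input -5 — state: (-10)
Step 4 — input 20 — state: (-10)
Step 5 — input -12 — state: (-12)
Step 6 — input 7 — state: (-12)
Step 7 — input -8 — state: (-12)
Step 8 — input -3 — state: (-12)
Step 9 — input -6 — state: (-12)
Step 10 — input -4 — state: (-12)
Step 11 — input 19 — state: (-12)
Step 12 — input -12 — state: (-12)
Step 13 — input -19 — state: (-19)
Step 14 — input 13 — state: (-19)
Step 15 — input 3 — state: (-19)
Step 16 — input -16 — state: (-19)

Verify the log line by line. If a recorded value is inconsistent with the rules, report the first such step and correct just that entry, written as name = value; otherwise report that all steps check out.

Recomputing the run from the initial state:
step 1: acc = -7
step 2: acc = -7
step 3: acc = -7
step 4: acc = -7
step 5: acc = -12
step 6: acc = -12
step 7: acc = -12
step 8: acc = -12
step 9: acc = -12
step 10: acc = -12
step 11: acc = -12
step 12: acc = -12
step 13: acc = -19
step 14: acc = -19
step 15: acc = -19
step 16: acc = -19
The first disagreement with the log is at step 2, where the value should be acc = -7.

step 2, acc = -7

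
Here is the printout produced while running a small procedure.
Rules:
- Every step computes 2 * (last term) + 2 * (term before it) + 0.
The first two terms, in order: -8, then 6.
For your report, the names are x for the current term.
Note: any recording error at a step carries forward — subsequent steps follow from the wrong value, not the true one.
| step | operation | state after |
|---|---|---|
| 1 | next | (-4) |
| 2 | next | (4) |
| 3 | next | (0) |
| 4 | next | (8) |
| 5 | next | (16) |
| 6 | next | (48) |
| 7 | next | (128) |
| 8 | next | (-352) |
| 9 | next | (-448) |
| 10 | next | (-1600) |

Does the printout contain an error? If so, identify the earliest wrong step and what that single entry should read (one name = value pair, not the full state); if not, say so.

step 8, x = 352

Recomputing the run from the initial state:
step 1: x = -4
step 2: x = 4
step 3: x = 0
step 4: x = 8
step 5: x = 16
step 6: x = 48
step 7: x = 128
step 8: x = 352
step 9: x = 960
step 10: x = 2624
The first disagreement with the printout is at step 8, where the value should be x = 352.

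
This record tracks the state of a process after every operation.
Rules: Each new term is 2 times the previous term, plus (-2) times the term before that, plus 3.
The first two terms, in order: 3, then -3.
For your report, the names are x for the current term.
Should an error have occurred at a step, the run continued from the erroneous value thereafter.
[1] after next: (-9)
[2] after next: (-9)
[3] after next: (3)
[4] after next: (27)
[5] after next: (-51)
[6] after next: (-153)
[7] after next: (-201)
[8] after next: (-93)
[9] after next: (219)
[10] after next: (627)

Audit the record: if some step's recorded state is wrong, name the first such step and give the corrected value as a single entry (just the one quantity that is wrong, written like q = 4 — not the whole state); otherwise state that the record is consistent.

step 5, x = 51

Recomputing the run from the initial state:
step 1: x = -9
step 2: x = -9
step 3: x = 3
step 4: x = 27
step 5: x = 51
step 6: x = 51
step 7: x = 3
step 8: x = -93
step 9: x = -189
step 10: x = -189
The first disagreement with the record is at step 5, where the value should be x = 51.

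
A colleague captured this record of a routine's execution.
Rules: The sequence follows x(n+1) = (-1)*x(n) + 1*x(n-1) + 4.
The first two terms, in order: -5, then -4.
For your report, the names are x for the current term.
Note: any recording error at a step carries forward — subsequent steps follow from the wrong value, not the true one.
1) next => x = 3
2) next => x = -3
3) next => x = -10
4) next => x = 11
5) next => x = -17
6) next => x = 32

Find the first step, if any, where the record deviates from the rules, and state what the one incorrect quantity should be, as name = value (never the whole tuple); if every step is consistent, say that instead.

Recomputing the run from the initial state:
step 1: x = 3
step 2: x = -3
step 3: x = 10
step 4: x = -9
step 5: x = 23
step 6: x = -28
The first disagreement with the record is at step 3, where the value should be x = 10.

step 3, x = 10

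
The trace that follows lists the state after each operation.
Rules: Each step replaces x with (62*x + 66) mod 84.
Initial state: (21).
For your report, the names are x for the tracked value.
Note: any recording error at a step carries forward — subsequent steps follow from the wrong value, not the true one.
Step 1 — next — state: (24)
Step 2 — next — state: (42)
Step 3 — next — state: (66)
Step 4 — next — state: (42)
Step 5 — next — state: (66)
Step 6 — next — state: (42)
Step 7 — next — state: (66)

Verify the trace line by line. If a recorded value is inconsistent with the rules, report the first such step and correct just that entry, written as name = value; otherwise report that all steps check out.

Recomputing the run from the initial state:
step 1: x = 24
step 2: x = 42
step 3: x = 66
step 4: x = 42
step 5: x = 66
step 6: x = 42
step 7: x = 66
This matches the trace at every step.

no error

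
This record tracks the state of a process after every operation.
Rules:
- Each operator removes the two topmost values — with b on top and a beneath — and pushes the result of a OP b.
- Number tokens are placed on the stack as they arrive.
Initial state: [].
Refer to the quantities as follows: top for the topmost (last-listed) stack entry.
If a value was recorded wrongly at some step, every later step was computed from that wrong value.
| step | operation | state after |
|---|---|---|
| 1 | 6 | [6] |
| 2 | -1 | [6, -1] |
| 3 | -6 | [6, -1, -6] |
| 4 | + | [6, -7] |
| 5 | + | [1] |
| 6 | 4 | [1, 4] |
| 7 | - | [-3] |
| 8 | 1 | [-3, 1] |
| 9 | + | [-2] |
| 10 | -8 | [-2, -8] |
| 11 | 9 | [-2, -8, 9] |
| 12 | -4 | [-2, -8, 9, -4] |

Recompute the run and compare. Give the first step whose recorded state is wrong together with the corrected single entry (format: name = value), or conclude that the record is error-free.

step 5, top = -1

Recomputing the run from the initial state:
step 1: [6]
step 2: [6, -1]
step 3: [6, -1, -6]
step 4: [6, -7]
step 5: [-1]
step 6: [-1, 4]
step 7: [-5]
step 8: [-5, 1]
step 9: [-4]
step 10: [-4, -8]
step 11: [-4, -8, 9]
step 12: [-4, -8, 9, -4]
The first disagreement with the record is at step 5, where the value should be top = -1.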